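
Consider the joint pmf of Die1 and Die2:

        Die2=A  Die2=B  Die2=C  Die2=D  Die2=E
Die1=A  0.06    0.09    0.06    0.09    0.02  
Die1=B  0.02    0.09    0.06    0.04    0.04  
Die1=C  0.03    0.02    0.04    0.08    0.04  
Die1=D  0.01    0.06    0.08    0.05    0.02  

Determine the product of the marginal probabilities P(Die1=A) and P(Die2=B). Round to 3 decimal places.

0.083

P(Die1=A) = 0.06 + 0.09 + 0.06 + 0.09 + 0.02 = 0.32.
P(Die2=B) = 0.09 + 0.09 + 0.02 + 0.06 = 0.26.
Product: 0.32 × 0.26 = 0.083.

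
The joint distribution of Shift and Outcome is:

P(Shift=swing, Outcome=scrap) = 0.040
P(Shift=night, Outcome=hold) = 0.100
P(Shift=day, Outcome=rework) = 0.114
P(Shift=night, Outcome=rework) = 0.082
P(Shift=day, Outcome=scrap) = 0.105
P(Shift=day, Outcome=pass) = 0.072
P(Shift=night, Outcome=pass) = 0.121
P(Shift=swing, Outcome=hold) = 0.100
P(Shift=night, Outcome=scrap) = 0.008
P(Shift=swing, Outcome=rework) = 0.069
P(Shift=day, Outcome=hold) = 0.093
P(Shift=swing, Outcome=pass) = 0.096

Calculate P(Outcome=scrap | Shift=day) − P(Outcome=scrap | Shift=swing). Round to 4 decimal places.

0.1423

P(Shift=day) = 0.072 + 0.114 + 0.105 + 0.093 = 0.384; P(Outcome=scrap | Shift=day) = 0.105/0.384 = 0.27344.
P(Shift=swing) = 0.096 + 0.069 + 0.040 + 0.100 = 0.305; P(Outcome=scrap | Shift=swing) = 0.040/0.305 = 0.13115.
Difference = 0.1423.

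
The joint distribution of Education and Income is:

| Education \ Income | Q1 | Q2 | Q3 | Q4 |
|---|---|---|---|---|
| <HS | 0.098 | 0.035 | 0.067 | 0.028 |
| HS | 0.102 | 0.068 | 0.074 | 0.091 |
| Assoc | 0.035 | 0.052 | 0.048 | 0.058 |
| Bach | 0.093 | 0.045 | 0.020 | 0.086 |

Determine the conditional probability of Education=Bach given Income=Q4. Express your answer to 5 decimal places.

P(Income=Q4) = 0.028 + 0.091 + 0.058 + 0.086 = 0.263.
P(Education=Bach | Income=Q4) = 0.086/0.263 = 0.32700.

0.32700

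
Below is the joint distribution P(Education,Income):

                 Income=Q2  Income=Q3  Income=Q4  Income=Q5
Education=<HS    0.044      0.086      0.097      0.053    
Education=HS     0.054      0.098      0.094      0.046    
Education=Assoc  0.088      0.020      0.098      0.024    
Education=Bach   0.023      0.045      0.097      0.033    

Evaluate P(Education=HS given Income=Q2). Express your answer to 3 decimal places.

0.258

P(Income=Q2) = 0.044 + 0.054 + 0.088 + 0.023 = 0.209.
P(Education=HS | Income=Q2) = 0.054/0.209 = 0.258.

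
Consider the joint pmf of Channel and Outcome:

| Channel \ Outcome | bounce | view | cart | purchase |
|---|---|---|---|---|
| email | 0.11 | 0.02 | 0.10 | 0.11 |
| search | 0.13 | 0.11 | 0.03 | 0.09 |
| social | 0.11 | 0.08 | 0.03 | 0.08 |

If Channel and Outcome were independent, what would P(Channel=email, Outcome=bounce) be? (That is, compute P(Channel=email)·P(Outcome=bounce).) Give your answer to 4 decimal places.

P(Channel=email) = 0.11 + 0.02 + 0.10 + 0.11 = 0.34.
P(Outcome=bounce) = 0.11 + 0.13 + 0.11 = 0.35.
Product: 0.34 × 0.35 = 0.1190.

0.1190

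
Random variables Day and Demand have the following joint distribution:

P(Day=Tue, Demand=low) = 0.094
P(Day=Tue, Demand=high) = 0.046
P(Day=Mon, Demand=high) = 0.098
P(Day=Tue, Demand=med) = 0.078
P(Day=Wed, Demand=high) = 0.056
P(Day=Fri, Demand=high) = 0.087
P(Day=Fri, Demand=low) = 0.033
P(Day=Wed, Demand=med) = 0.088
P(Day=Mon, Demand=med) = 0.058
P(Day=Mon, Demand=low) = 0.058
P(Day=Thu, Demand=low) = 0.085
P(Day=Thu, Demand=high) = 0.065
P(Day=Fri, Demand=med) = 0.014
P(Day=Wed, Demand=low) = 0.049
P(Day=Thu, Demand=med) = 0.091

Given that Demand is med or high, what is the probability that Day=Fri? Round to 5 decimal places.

P(Demand=med) = 0.058 + 0.078 + 0.088 + 0.091 + 0.014 = 0.329.
P(Demand=high) = 0.098 + 0.046 + 0.056 + 0.065 + 0.087 = 0.352.
P(Demand ∈ {med, high}) = 0.329 + 0.352 = 0.681; P(Day=Fri, Demand ∈ {med, high}) = 0.014 + 0.087 = 0.101.
P(Day=Fri | Demand ∈ {med, high}) = 0.101/0.681 = 0.14831.

0.14831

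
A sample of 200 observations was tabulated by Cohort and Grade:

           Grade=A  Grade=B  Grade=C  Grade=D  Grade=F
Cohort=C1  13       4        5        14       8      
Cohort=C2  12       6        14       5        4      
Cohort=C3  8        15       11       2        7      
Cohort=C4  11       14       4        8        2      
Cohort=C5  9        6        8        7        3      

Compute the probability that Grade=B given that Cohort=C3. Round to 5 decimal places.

0.34884

Total with Cohort=C3: 8 + 15 + 11 + 2 + 7 = 43.
P(Grade=B | Cohort=C3) = 15/43 = 0.34884.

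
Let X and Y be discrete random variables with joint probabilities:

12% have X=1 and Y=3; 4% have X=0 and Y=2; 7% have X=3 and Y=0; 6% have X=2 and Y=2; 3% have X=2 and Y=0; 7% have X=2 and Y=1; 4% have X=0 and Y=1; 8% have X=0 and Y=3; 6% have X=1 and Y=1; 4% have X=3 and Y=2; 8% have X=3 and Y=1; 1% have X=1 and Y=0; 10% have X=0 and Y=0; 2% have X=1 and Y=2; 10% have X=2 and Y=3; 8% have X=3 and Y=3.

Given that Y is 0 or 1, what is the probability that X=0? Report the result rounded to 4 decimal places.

P(Y=0) = 0.10 + 0.01 + 0.03 + 0.07 = 0.21.
P(Y=1) = 0.04 + 0.06 + 0.07 + 0.08 = 0.25.
P(Y ∈ {0, 1}) = 0.21 + 0.25 = 0.46; P(X=0, Y ∈ {0, 1}) = 0.10 + 0.04 = 0.14.
P(X=0 | Y ∈ {0, 1}) = 0.14/0.46 = 0.3043.

0.3043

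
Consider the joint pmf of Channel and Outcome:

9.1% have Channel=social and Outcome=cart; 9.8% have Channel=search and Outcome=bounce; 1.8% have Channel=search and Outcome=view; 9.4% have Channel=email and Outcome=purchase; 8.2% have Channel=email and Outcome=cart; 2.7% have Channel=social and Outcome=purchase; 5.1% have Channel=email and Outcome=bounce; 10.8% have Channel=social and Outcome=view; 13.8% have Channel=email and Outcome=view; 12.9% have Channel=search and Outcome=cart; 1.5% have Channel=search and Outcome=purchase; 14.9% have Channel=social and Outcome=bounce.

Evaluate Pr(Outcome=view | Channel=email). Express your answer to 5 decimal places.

0.37808

P(Channel=email) = 0.051 + 0.138 + 0.082 + 0.094 = 0.365.
P(Outcome=view | Channel=email) = 0.138/0.365 = 0.37808.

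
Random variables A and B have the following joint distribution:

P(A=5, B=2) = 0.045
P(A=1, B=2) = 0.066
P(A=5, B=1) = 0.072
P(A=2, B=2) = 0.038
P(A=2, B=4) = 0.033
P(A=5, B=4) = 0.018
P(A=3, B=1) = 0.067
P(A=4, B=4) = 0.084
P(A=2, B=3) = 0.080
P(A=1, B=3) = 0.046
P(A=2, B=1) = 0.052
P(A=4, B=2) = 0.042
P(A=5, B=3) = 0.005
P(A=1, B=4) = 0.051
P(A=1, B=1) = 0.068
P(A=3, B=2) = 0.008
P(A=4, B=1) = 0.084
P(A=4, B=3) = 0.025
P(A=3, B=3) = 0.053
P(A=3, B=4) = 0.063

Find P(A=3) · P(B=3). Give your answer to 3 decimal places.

P(A=3) = 0.067 + 0.008 + 0.053 + 0.063 = 0.191.
P(B=3) = 0.046 + 0.080 + 0.053 + 0.025 + 0.005 = 0.209.
Product: 0.191 × 0.209 = 0.040.

0.040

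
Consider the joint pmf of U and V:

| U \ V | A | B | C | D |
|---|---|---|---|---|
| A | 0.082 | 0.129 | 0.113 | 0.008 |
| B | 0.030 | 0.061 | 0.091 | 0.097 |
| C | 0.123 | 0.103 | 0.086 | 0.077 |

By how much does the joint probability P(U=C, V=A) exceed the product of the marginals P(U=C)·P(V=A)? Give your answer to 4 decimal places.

0.0316

P(U=C) = 0.123 + 0.103 + 0.086 + 0.077 = 0.389.
P(V=A) = 0.082 + 0.030 + 0.123 = 0.235.
P(U=C, V=A) − P(U=C)P(V=A) = 0.123 − 0.389×0.235 = 0.0316.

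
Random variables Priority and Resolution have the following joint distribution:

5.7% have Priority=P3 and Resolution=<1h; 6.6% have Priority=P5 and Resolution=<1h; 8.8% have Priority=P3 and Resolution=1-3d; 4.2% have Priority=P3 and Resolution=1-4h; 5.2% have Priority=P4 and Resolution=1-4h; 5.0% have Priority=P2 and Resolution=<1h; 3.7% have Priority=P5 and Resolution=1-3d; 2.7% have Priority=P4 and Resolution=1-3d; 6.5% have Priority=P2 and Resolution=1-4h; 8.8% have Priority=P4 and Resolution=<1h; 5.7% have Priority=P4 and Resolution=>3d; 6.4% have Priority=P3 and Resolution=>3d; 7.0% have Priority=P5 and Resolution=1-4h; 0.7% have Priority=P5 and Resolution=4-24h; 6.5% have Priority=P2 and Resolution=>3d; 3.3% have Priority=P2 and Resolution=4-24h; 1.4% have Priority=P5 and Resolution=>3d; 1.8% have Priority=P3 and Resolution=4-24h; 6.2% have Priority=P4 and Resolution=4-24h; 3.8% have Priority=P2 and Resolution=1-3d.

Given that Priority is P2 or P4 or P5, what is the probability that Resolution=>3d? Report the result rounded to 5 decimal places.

P(Priority=P2) = 0.050 + 0.065 + 0.033 + 0.038 + 0.065 = 0.251.
P(Priority=P4) = 0.088 + 0.052 + 0.062 + 0.027 + 0.057 = 0.286.
P(Priority=P5) = 0.066 + 0.070 + 0.007 + 0.037 + 0.014 = 0.194.
P(Priority ∈ {P2, P4, P5}) = 0.251 + 0.286 + 0.194 = 0.731; P(Resolution=>3d, Priority ∈ {P2, P4, P5}) = 0.065 + 0.057 + 0.014 = 0.136.
P(Resolution=>3d | Priority ∈ {P2, P4, P5}) = 0.136/0.731 = 0.18605.

0.18605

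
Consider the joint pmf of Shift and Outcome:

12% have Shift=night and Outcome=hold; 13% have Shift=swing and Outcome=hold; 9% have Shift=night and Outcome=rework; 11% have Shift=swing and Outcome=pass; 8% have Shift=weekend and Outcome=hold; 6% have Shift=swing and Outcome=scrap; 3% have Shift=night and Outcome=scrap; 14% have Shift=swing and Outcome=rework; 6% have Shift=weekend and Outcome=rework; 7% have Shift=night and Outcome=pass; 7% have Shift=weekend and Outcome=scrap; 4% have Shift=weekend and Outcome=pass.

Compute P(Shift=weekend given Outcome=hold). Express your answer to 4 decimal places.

0.2424

P(Outcome=hold) = 0.13 + 0.12 + 0.08 = 0.33.
P(Shift=weekend | Outcome=hold) = 0.08/0.33 = 0.2424.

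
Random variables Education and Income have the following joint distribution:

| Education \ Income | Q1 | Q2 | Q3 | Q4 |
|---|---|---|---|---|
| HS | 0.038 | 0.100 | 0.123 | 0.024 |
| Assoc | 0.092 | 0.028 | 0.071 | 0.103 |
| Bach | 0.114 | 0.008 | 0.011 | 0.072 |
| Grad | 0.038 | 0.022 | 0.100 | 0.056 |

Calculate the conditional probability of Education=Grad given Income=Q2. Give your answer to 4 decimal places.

P(Income=Q2) = 0.100 + 0.028 + 0.008 + 0.022 = 0.158.
P(Education=Grad | Income=Q2) = 0.022/0.158 = 0.1392.

0.1392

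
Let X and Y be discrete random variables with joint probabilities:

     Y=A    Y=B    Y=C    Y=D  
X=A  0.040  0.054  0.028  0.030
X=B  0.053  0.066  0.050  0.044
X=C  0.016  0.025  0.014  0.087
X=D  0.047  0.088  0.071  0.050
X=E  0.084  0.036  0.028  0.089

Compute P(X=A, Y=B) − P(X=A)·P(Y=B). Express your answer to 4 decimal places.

P(X=A) = 0.040 + 0.054 + 0.028 + 0.030 = 0.152.
P(Y=B) = 0.054 + 0.066 + 0.025 + 0.088 + 0.036 = 0.269.
P(X=A, Y=B) − P(X=A)P(Y=B) = 0.054 − 0.152×0.269 = 0.0131.

0.0131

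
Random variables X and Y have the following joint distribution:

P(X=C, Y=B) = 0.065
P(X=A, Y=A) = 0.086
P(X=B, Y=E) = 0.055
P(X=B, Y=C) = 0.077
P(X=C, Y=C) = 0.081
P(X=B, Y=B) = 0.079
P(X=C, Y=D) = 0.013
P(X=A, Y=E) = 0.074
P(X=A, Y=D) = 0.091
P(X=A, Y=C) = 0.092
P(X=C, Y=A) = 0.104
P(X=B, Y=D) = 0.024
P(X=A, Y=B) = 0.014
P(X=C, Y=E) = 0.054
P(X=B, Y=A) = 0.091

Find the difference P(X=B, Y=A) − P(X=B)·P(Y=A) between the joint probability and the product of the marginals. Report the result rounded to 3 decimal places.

P(X=B) = 0.091 + 0.079 + 0.077 + 0.024 + 0.055 = 0.326.
P(Y=A) = 0.086 + 0.091 + 0.104 = 0.281.
P(X=B, Y=A) − P(X=B)P(Y=A) = 0.091 − 0.326×0.281 = -0.001.

-0.001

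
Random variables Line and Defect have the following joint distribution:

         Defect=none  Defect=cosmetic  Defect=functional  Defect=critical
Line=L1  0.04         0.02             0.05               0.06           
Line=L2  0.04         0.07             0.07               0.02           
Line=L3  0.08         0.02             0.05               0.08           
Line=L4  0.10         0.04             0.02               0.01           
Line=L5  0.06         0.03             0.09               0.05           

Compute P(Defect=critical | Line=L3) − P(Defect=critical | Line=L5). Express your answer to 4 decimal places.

0.1304

P(Line=L3) = 0.08 + 0.02 + 0.05 + 0.08 = 0.23; P(Defect=critical | Line=L3) = 0.08/0.23 = 0.34783.
P(Line=L5) = 0.06 + 0.03 + 0.09 + 0.05 = 0.23; P(Defect=critical | Line=L5) = 0.05/0.23 = 0.21739.
Difference = 0.1304.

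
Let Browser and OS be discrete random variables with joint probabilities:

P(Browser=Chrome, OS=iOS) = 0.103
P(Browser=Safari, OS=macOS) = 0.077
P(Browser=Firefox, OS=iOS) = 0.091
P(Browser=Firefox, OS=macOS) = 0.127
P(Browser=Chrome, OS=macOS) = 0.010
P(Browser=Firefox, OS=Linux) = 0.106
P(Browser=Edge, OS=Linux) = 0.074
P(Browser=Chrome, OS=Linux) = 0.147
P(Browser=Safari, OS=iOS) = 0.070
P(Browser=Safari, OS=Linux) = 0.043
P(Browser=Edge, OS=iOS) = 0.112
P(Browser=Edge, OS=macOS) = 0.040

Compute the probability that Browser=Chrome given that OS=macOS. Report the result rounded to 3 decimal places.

P(OS=macOS) = 0.010 + 0.127 + 0.077 + 0.040 = 0.254.
P(Browser=Chrome | OS=macOS) = 0.010/0.254 = 0.039.

0.039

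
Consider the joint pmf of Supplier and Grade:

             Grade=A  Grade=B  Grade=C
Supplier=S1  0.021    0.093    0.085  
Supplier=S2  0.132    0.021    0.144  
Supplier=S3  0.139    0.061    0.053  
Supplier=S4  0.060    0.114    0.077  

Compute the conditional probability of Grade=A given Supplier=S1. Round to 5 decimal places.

0.10553

P(Supplier=S1) = 0.021 + 0.093 + 0.085 = 0.199.
P(Grade=A | Supplier=S1) = 0.021/0.199 = 0.10553.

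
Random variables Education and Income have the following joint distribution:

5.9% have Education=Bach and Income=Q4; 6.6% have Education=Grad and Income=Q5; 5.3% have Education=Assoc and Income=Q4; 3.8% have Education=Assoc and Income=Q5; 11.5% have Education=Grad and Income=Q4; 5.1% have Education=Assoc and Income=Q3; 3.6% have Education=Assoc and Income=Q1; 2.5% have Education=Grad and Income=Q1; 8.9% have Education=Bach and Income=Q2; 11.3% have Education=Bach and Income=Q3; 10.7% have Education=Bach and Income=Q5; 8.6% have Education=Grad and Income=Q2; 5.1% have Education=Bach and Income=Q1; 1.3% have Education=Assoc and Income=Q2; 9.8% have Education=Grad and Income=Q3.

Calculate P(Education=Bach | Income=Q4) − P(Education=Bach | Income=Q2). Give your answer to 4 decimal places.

P(Income=Q4) = 0.053 + 0.059 + 0.115 = 0.227; P(Education=Bach | Income=Q4) = 0.059/0.227 = 0.25991.
P(Income=Q2) = 0.013 + 0.089 + 0.086 = 0.188; P(Education=Bach | Income=Q2) = 0.089/0.188 = 0.47340.
Difference = -0.2135.

-0.2135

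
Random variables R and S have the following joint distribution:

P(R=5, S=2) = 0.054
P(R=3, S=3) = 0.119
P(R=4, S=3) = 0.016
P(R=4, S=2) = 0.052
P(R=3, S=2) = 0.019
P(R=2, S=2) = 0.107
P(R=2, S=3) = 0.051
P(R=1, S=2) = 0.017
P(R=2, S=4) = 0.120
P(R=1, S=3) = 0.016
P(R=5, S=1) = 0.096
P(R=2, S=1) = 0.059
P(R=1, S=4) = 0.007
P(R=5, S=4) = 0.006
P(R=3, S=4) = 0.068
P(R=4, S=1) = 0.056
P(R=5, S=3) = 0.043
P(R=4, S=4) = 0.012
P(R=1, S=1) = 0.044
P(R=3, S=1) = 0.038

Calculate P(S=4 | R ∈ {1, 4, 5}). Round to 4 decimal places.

P(R=1) = 0.044 + 0.017 + 0.016 + 0.007 = 0.084.
P(R=4) = 0.056 + 0.052 + 0.016 + 0.012 = 0.136.
P(R=5) = 0.096 + 0.054 + 0.043 + 0.006 = 0.199.
P(R ∈ {1, 4, 5}) = 0.084 + 0.136 + 0.199 = 0.419; P(S=4, R ∈ {1, 4, 5}) = 0.007 + 0.012 + 0.006 = 0.025.
P(S=4 | R ∈ {1, 4, 5}) = 0.025/0.419 = 0.0597.

0.0597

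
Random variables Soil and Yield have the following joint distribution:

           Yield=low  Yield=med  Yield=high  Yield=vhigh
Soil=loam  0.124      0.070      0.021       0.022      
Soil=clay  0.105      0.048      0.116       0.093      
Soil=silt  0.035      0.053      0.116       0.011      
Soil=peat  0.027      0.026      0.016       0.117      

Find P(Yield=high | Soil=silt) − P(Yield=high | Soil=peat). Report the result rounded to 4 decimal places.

0.4535

P(Soil=silt) = 0.035 + 0.053 + 0.116 + 0.011 = 0.215; P(Yield=high | Soil=silt) = 0.116/0.215 = 0.53953.
P(Soil=peat) = 0.027 + 0.026 + 0.016 + 0.117 = 0.186; P(Yield=high | Soil=peat) = 0.016/0.186 = 0.08602.
Difference = 0.4535.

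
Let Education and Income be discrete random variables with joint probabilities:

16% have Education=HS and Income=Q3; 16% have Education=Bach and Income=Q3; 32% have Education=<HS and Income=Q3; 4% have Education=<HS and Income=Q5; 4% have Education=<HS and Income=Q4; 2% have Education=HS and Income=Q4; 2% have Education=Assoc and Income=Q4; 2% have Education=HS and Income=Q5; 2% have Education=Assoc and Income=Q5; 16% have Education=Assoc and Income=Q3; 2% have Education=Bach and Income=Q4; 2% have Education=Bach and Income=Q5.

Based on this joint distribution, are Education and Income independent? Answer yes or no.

yes

Every cell satisfies P(Education,Income) = P(Education)·P(Income). For instance P(Education=<HS) = 0.40, P(Income=Q3) = 0.80, and 0.40×0.80 = 0.32 matches the joint entry. So Education and Income are independent.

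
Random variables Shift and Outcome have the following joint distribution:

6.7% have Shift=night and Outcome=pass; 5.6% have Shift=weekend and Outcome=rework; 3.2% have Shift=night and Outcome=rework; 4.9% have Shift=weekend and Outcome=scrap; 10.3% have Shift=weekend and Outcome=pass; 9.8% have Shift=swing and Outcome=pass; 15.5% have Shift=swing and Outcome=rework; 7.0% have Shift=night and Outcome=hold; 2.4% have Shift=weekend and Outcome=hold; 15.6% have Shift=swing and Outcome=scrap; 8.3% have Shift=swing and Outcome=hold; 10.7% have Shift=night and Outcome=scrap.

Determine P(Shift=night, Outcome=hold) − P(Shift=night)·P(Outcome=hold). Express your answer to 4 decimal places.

0.0211

P(Shift=night) = 0.067 + 0.032 + 0.107 + 0.070 = 0.276.
P(Outcome=hold) = 0.083 + 0.070 + 0.024 = 0.177.
P(Shift=night, Outcome=hold) − P(Shift=night)P(Outcome=hold) = 0.070 − 0.276×0.177 = 0.0211.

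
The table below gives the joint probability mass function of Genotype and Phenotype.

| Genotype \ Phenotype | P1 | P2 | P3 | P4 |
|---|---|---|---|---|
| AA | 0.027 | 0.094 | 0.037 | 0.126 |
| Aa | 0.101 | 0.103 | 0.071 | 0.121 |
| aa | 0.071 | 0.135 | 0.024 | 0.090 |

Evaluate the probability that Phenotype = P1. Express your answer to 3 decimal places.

P(Phenotype=P1) = 0.027 + 0.101 + 0.071 = 0.199.

0.199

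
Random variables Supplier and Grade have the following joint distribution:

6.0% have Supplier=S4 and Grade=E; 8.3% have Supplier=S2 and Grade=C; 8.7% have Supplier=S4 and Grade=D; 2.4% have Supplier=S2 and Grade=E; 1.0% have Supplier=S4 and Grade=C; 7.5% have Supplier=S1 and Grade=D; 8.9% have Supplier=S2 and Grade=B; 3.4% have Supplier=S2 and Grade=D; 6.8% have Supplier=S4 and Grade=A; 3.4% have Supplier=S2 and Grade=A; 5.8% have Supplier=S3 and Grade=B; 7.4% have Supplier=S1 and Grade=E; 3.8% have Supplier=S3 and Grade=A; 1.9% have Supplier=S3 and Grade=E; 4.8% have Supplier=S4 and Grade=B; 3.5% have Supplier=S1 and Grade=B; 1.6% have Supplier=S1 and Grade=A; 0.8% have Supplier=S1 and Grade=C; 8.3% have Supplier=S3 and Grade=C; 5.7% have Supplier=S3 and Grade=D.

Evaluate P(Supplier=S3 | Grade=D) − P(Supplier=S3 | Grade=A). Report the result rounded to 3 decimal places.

P(Grade=D) = 0.075 + 0.034 + 0.057 + 0.087 = 0.253; P(Supplier=S3 | Grade=D) = 0.057/0.253 = 0.2253.
P(Grade=A) = 0.016 + 0.034 + 0.038 + 0.068 = 0.156; P(Supplier=S3 | Grade=A) = 0.038/0.156 = 0.2436.
Difference = -0.018.

-0.018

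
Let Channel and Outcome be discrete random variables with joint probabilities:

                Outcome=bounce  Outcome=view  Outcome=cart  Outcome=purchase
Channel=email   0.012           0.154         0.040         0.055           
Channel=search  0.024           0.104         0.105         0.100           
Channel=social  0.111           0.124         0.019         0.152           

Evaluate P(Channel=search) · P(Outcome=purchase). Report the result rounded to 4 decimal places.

P(Channel=search) = 0.024 + 0.104 + 0.105 + 0.100 = 0.333.
P(Outcome=purchase) = 0.055 + 0.100 + 0.152 = 0.307.
Product: 0.333 × 0.307 = 0.1022.

0.1022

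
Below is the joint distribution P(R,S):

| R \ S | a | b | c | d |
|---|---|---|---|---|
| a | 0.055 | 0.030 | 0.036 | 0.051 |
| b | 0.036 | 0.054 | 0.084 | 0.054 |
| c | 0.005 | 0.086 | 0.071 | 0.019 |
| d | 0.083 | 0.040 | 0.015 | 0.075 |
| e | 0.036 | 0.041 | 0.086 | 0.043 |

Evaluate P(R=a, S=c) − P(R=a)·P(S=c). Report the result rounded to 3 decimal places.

-0.014

P(R=a) = 0.055 + 0.030 + 0.036 + 0.051 = 0.172.
P(S=c) = 0.036 + 0.084 + 0.071 + 0.015 + 0.086 = 0.292.
P(R=a, S=c) − P(R=a)P(S=c) = 0.036 − 0.172×0.292 = -0.014.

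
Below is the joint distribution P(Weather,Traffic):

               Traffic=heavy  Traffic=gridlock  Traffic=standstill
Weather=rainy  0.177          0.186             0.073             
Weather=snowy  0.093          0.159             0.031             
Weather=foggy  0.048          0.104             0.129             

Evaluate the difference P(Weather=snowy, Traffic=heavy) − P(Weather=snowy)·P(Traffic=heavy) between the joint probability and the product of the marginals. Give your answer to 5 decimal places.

0.00301

P(Weather=snowy) = 0.093 + 0.159 + 0.031 = 0.283.
P(Traffic=heavy) = 0.177 + 0.093 + 0.048 = 0.318.
P(Weather=snowy, Traffic=heavy) − P(Weather=snowy)P(Traffic=heavy) = 0.093 − 0.283×0.318 = 0.00301.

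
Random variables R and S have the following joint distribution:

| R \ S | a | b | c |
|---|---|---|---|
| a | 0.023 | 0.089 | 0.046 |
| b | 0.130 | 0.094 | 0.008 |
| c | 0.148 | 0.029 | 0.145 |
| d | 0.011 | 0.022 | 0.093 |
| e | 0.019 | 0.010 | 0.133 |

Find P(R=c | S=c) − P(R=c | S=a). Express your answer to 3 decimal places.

-0.106

P(S=c) = 0.046 + 0.008 + 0.145 + 0.093 + 0.133 = 0.425; P(R=c | S=c) = 0.145/0.425 = 0.3412.
P(S=a) = 0.023 + 0.130 + 0.148 + 0.011 + 0.019 = 0.331; P(R=c | S=a) = 0.148/0.331 = 0.4471.
Difference = -0.106.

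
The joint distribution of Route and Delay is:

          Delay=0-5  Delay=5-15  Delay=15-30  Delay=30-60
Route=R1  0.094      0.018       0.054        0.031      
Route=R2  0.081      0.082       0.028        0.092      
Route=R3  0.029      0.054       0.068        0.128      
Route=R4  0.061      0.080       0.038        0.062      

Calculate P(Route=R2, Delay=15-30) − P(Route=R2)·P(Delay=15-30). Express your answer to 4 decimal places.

-0.0252

P(Route=R2) = 0.081 + 0.082 + 0.028 + 0.092 = 0.283.
P(Delay=15-30) = 0.054 + 0.028 + 0.068 + 0.038 = 0.188.
P(Route=R2, Delay=15-30) − P(Route=R2)P(Delay=15-30) = 0.028 − 0.283×0.188 = -0.0252.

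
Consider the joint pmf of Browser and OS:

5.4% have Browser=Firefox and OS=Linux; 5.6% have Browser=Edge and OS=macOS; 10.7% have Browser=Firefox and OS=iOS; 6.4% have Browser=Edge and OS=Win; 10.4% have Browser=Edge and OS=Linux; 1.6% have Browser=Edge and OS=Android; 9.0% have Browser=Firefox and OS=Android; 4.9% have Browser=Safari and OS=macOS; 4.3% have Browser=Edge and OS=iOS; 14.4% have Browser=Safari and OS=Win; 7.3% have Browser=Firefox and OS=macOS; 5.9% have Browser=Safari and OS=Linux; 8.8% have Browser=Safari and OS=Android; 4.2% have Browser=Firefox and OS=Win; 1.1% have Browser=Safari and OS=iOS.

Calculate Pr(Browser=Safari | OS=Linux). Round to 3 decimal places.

P(OS=Linux) = 0.054 + 0.059 + 0.104 = 0.217.
P(Browser=Safari | OS=Linux) = 0.059/0.217 = 0.272.

0.272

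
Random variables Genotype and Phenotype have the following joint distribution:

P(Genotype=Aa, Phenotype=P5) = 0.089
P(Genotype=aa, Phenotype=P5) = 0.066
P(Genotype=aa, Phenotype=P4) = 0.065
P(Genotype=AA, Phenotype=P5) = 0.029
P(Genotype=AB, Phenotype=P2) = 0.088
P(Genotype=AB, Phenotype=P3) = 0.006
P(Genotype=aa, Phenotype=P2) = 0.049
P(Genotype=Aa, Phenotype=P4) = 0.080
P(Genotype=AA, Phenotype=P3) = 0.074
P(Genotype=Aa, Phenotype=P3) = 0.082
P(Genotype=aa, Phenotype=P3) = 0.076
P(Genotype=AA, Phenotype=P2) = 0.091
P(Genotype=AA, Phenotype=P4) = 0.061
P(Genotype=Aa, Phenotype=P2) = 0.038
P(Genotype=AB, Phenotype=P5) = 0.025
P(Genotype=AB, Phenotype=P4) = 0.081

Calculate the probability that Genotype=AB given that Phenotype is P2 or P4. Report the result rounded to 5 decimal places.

0.30561

P(Phenotype=P2) = 0.091 + 0.038 + 0.049 + 0.088 = 0.266.
P(Phenotype=P4) = 0.061 + 0.080 + 0.065 + 0.081 = 0.287.
P(Phenotype ∈ {P2, P4}) = 0.266 + 0.287 = 0.553; P(Genotype=AB, Phenotype ∈ {P2, P4}) = 0.088 + 0.081 = 0.169.
P(Genotype=AB | Phenotype ∈ {P2, P4}) = 0.169/0.553 = 0.30561.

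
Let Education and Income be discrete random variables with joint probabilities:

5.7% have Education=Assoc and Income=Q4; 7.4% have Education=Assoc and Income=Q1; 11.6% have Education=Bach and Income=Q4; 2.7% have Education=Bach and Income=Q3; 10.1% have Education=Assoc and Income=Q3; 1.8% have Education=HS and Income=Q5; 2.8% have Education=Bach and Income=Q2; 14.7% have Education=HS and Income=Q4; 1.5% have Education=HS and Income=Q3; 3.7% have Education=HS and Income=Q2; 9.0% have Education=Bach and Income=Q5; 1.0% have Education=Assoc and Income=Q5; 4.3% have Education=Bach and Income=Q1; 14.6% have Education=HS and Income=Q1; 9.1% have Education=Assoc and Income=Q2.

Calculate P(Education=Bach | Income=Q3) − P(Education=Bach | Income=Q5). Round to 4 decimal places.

-0.5739

P(Income=Q3) = 0.015 + 0.101 + 0.027 = 0.143; P(Education=Bach | Income=Q3) = 0.027/0.143 = 0.18881.
P(Income=Q5) = 0.018 + 0.010 + 0.090 = 0.118; P(Education=Bach | Income=Q5) = 0.090/0.118 = 0.76271.
Difference = -0.5739.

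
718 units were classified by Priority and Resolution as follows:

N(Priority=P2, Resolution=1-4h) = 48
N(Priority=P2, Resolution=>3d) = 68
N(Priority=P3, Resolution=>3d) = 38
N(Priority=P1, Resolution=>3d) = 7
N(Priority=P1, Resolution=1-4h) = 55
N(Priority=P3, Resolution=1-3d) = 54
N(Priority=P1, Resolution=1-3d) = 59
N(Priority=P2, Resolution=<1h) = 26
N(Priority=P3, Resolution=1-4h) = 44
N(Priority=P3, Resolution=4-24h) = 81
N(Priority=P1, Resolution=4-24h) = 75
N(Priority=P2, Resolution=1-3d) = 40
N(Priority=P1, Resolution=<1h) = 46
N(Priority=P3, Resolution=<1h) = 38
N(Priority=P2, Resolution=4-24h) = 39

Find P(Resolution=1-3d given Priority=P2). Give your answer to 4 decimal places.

Total with Priority=P2: 26 + 48 + 39 + 40 + 68 = 221.
P(Resolution=1-3d | Priority=P2) = 40/221 = 0.1810.

0.1810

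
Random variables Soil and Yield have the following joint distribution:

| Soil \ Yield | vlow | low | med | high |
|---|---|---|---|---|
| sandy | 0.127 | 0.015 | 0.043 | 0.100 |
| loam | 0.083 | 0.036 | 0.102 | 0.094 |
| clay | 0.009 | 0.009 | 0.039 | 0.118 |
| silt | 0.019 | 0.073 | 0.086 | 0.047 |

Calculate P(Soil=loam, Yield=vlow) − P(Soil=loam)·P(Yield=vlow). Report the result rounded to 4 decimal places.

P(Soil=loam) = 0.083 + 0.036 + 0.102 + 0.094 = 0.315.
P(Yield=vlow) = 0.127 + 0.083 + 0.009 + 0.019 = 0.238.
P(Soil=loam, Yield=vlow) − P(Soil=loam)P(Yield=vlow) = 0.083 − 0.315×0.238 = 0.0080.

0.0080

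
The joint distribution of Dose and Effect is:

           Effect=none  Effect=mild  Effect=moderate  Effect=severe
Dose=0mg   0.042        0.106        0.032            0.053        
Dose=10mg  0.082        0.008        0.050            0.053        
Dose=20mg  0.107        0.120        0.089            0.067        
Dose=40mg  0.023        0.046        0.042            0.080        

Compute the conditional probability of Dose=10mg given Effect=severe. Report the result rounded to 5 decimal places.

0.20949

P(Effect=severe) = 0.053 + 0.053 + 0.067 + 0.080 = 0.253.
P(Dose=10mg | Effect=severe) = 0.053/0.253 = 0.20949.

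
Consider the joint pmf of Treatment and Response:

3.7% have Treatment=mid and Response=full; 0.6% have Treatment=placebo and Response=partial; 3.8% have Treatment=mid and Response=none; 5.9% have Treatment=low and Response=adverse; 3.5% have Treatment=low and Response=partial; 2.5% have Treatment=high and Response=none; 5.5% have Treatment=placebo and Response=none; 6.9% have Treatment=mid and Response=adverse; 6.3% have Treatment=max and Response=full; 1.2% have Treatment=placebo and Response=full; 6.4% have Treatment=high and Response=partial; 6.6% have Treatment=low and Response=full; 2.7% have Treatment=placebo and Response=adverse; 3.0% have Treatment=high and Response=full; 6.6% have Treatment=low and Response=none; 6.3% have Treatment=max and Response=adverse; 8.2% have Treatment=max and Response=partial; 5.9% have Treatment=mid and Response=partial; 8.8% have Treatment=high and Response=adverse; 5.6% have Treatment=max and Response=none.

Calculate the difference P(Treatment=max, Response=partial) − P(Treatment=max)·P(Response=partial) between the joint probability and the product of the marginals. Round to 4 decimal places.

0.0171

P(Treatment=max) = 0.056 + 0.082 + 0.063 + 0.063 = 0.264.
P(Response=partial) = 0.006 + 0.035 + 0.059 + 0.064 + 0.082 = 0.246.
P(Treatment=max, Response=partial) − P(Treatment=max)P(Response=partial) = 0.082 − 0.264×0.246 = 0.0171.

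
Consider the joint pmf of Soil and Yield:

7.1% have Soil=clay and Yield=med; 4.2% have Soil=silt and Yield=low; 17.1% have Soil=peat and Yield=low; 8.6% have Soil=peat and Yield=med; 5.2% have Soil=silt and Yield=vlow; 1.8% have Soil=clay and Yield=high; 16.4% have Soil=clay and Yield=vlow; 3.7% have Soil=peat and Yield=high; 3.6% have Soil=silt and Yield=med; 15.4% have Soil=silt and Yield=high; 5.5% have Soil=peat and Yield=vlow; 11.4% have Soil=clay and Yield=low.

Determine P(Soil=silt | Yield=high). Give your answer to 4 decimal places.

P(Yield=high) = 0.018 + 0.154 + 0.037 = 0.209.
P(Soil=silt | Yield=high) = 0.154/0.209 = 0.7368.

0.7368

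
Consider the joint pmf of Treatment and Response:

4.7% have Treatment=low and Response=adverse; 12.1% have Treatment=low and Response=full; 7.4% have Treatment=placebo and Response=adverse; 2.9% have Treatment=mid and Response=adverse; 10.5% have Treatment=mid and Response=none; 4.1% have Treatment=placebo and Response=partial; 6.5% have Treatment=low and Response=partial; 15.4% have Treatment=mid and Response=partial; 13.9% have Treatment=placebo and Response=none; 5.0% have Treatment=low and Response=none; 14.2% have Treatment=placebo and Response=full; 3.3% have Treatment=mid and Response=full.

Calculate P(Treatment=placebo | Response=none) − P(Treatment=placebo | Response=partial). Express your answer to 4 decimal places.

0.3151

P(Response=none) = 0.139 + 0.050 + 0.105 = 0.294; P(Treatment=placebo | Response=none) = 0.139/0.294 = 0.47279.
P(Response=partial) = 0.041 + 0.065 + 0.154 = 0.260; P(Treatment=placebo | Response=partial) = 0.041/0.260 = 0.15769.
Difference = 0.3151.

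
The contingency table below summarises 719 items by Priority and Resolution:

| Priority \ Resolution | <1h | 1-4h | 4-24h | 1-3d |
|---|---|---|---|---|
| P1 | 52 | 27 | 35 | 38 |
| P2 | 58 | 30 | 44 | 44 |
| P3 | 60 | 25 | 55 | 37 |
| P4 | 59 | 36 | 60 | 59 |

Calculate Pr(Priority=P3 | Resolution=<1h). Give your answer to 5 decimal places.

Total with Resolution=<1h: 52 + 58 + 60 + 59 = 229.
P(Priority=P3 | Resolution=<1h) = 60/229 = 0.26201.

0.26201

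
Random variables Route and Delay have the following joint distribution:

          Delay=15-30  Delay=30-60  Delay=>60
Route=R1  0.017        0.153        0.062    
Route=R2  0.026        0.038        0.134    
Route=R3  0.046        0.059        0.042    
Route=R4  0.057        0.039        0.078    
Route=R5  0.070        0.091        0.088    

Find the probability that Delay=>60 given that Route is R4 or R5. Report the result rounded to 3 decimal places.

0.392

P(Route=R4) = 0.057 + 0.039 + 0.078 = 0.174.
P(Route=R5) = 0.070 + 0.091 + 0.088 = 0.249.
P(Route ∈ {R4, R5}) = 0.174 + 0.249 = 0.423; P(Delay=>60, Route ∈ {R4, R5}) = 0.078 + 0.088 = 0.166.
P(Delay=>60 | Route ∈ {R4, R5}) = 0.166/0.423 = 0.392.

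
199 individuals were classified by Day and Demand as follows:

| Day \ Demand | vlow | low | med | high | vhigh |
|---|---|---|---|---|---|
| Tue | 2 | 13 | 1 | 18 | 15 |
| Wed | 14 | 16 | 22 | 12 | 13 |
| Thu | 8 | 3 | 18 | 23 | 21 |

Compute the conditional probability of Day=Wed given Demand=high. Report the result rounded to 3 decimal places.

0.226

Total with Demand=high: 18 + 12 + 23 = 53.
P(Day=Wed | Demand=high) = 12/53 = 0.226.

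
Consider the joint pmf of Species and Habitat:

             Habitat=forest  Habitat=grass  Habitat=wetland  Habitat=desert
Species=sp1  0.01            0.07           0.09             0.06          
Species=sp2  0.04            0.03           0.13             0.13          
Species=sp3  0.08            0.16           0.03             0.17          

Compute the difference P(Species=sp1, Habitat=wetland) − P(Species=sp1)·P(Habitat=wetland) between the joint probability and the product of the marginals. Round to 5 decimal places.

0.03250

P(Species=sp1) = 0.01 + 0.07 + 0.09 + 0.06 = 0.23.
P(Habitat=wetland) = 0.09 + 0.13 + 0.03 = 0.25.
P(Species=sp1, Habitat=wetland) − P(Species=sp1)P(Habitat=wetland) = 0.09 − 0.23×0.25 = 0.03250.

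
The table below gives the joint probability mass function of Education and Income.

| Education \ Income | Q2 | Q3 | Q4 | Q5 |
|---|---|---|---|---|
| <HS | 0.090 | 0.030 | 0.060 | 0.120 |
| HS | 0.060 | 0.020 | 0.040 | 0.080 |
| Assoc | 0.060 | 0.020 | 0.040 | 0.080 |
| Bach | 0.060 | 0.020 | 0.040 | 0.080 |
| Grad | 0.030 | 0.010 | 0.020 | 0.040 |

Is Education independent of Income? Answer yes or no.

Every cell satisfies P(Education,Income) = P(Education)·P(Income). For instance P(Education=Bach) = 0.200, P(Income=Q3) = 0.100, and 0.200×0.100 = 0.020 matches the joint entry. So Education and Income are independent.

yes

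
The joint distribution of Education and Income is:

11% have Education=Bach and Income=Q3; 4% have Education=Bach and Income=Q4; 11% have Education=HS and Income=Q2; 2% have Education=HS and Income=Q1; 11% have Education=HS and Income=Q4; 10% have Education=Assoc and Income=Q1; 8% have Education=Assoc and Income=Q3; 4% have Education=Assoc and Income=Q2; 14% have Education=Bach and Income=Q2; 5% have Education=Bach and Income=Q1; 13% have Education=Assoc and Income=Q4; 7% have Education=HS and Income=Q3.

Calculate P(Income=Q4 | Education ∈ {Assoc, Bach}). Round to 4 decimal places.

0.2464

P(Education=Assoc) = 0.10 + 0.04 + 0.08 + 0.13 = 0.35.
P(Education=Bach) = 0.05 + 0.14 + 0.11 + 0.04 = 0.34.
P(Education ∈ {Assoc, Bach}) = 0.35 + 0.34 = 0.69; P(Income=Q4, Education ∈ {Assoc, Bach}) = 0.13 + 0.04 = 0.17.
P(Income=Q4 | Education ∈ {Assoc, Bach}) = 0.17/0.69 = 0.2464.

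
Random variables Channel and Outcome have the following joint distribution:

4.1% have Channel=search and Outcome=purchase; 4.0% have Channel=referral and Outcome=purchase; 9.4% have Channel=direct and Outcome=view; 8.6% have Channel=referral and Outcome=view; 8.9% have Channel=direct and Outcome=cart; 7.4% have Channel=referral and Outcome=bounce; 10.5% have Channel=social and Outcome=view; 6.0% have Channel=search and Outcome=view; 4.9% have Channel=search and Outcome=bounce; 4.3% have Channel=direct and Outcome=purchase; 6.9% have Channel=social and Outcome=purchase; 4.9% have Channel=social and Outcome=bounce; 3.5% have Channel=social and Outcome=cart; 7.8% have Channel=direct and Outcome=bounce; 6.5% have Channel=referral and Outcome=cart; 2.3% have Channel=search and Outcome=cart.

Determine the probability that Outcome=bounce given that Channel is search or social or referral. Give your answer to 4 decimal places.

P(Channel=search) = 0.049 + 0.060 + 0.023 + 0.041 = 0.173.
P(Channel=social) = 0.049 + 0.105 + 0.035 + 0.069 = 0.258.
P(Channel=referral) = 0.074 + 0.086 + 0.065 + 0.040 = 0.265.
P(Channel ∈ {search, social, referral}) = 0.173 + 0.258 + 0.265 = 0.696; P(Outcome=bounce, Channel ∈ {search, social, referral}) = 0.049 + 0.049 + 0.074 = 0.172.
P(Outcome=bounce | Channel ∈ {search, social, referral}) = 0.172/0.696 = 0.2471.

0.2471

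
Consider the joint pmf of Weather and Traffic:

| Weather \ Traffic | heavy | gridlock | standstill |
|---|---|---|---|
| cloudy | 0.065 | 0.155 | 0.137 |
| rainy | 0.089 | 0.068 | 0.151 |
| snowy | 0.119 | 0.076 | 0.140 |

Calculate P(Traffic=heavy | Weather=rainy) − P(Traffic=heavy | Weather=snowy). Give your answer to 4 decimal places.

-0.0663

P(Weather=rainy) = 0.089 + 0.068 + 0.151 = 0.308; P(Traffic=heavy | Weather=rainy) = 0.089/0.308 = 0.28896.
P(Weather=snowy) = 0.119 + 0.076 + 0.140 = 0.335; P(Traffic=heavy | Weather=snowy) = 0.119/0.335 = 0.35522.
Difference = -0.0663.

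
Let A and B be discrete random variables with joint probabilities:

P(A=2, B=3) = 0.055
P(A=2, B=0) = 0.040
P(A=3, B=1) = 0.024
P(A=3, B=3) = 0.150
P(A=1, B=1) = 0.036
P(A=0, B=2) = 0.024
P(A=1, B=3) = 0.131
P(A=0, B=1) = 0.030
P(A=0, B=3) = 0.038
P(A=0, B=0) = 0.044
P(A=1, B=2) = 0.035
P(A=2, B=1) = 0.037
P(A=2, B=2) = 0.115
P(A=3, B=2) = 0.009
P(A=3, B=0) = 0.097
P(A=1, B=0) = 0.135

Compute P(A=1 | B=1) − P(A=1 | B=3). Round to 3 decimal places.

-0.067

P(B=1) = 0.030 + 0.036 + 0.037 + 0.024 = 0.127; P(A=1 | B=1) = 0.036/0.127 = 0.2835.
P(B=3) = 0.038 + 0.131 + 0.055 + 0.150 = 0.374; P(A=1 | B=3) = 0.131/0.374 = 0.3503.
Difference = -0.067.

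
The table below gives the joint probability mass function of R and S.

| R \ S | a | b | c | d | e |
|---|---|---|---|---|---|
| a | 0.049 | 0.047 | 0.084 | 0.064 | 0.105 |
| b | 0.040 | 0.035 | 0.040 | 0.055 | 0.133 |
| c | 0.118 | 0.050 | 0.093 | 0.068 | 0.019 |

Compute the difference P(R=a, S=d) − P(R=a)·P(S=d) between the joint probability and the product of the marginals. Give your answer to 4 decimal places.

P(R=a) = 0.049 + 0.047 + 0.084 + 0.064 + 0.105 = 0.349.
P(S=d) = 0.064 + 0.055 + 0.068 = 0.187.
P(R=a, S=d) − P(R=a)P(S=d) = 0.064 − 0.349×0.187 = -0.0013.

-0.0013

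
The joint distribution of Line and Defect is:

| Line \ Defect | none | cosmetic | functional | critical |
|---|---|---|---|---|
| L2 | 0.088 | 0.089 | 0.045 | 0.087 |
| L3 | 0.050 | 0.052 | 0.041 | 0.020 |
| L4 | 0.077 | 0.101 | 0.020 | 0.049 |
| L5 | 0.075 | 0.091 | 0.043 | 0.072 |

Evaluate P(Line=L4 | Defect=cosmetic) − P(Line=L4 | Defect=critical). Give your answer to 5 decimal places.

P(Defect=cosmetic) = 0.089 + 0.052 + 0.101 + 0.091 = 0.333; P(Line=L4 | Defect=cosmetic) = 0.101/0.333 = 0.303303.
P(Defect=critical) = 0.087 + 0.020 + 0.049 + 0.072 = 0.228; P(Line=L4 | Defect=critical) = 0.049/0.228 = 0.214912.
Difference = 0.08839.

0.08839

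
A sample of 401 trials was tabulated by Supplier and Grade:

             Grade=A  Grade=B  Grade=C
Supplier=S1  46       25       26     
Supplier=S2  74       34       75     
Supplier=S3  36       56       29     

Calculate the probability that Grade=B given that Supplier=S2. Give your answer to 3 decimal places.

0.186

Total with Supplier=S2: 74 + 34 + 75 = 183.
P(Grade=B | Supplier=S2) = 34/183 = 0.186.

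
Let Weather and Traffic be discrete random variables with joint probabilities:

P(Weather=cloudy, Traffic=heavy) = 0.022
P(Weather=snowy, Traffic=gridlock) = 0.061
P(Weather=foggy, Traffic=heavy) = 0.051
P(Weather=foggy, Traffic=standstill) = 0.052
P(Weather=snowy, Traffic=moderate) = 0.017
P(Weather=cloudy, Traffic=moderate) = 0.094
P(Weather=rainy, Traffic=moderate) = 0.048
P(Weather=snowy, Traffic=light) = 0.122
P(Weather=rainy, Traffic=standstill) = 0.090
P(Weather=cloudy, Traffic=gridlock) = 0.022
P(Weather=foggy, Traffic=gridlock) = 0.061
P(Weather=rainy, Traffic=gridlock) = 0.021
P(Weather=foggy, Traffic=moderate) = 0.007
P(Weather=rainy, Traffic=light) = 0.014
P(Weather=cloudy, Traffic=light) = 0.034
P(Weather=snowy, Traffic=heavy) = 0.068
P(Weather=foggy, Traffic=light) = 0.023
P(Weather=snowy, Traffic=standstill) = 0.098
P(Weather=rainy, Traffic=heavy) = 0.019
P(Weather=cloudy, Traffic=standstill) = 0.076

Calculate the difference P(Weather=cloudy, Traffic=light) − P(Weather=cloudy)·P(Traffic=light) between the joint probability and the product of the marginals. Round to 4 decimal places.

P(Weather=cloudy) = 0.034 + 0.094 + 0.022 + 0.022 + 0.076 = 0.248.
P(Traffic=light) = 0.034 + 0.014 + 0.122 + 0.023 = 0.193.
P(Weather=cloudy, Traffic=light) − P(Weather=cloudy)P(Traffic=light) = 0.034 − 0.248×0.193 = -0.0139.

-0.0139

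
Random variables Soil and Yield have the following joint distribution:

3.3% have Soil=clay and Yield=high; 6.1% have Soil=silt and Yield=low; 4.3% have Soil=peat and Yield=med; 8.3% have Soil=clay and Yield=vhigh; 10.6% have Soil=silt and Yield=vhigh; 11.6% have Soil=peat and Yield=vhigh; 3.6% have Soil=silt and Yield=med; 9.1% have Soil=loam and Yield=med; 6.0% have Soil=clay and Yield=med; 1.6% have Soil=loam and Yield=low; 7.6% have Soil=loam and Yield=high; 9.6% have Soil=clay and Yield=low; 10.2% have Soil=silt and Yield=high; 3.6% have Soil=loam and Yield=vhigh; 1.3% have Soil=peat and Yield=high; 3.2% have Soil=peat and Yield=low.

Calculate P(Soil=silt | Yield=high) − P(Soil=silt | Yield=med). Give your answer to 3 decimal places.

P(Yield=high) = 0.076 + 0.033 + 0.102 + 0.013 = 0.224; P(Soil=silt | Yield=high) = 0.102/0.224 = 0.4554.
P(Yield=med) = 0.091 + 0.060 + 0.036 + 0.043 = 0.230; P(Soil=silt | Yield=med) = 0.036/0.230 = 0.1565.
Difference = 0.299.

0.299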